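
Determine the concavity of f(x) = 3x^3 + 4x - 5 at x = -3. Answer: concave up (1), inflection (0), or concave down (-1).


Concavity is determined by the sign of f''(x).
f(x) = 3x^3 + 4x - 5
f'(x) = 9x^2 + 4
f''(x) = 18x
f''(-3) = 18 * (-3) + 0
= -54 + 0
= -54
Since f''(-3) < 0, the function is concave down (-1)

-1


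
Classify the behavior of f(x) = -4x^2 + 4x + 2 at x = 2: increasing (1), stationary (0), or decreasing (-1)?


Compute f'(x) to determine behavior:
f'(x) = -8x + 4
f'(2) = -8 * 2 + 4
= -16 + 4
= -12
Since f'(2) < 0, the function is decreasing (-1)

-1


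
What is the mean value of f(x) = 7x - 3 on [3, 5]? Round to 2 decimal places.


Average value = 1/(b-a) * integral from a to b of f(x) dx
First compute the integral of 7x - 3:
F(x) = (7/2)x^2 - 3x
F(5) = 7/2 * 25 - 3 * 5 = 145/2
F(3) = 7/2 * 9 - 3 * 3 = 45/2
Integral = 145/2 - 45/2 = 50
Average = 50 / (5 - 3) = 50 / 2
= 25 = 25.00

25.00


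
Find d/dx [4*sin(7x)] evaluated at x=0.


Apply the chain rule to differentiate 4*sin(7x):
d/dx [4*sin(7x)]
= 4 * cos(7x) * d/dx(7x)
= 4 * 7 * cos(7x)
= 28 * cos(7x)
Evaluate at x = 0:
= 28 * cos(0)
= 28 * 1
= 28

28


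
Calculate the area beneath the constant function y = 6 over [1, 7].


The area under a constant function y = 6 is a rectangle.
Width = 7 - 1 = 6
Height = 6
Area = width * height
= 6 * 6
= 36

36


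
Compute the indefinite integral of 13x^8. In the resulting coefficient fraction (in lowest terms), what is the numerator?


Apply the power rule for integration:
integral of ax^n dx = a/(n+1) * x^(n+1) + C
integral of 13x^8 dx
= 13/9 * x^9 + C
The coefficient in lowest terms is 13/9, and its numerator is 13

13


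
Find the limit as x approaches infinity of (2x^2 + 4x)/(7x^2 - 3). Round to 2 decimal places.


For limits at infinity with equal-degree polynomials,
we compare leading coefficients.
Numerator leading term: 2x^2
Denominator leading term: 7x^2
Divide both by x^2:
lim = (2 + 4/x) / (7 - 3/x^2)
As x -> infinity, the 1/x and 1/x^2 terms vanish:
= 2/7 ≈ 0.29

0.29


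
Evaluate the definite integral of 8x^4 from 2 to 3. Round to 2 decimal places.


Find the antiderivative of 8x^4:
F(x) = 8/5 * x^5
Apply the Fundamental Theorem of Calculus:
F(3) - F(2)
= 8/5 * 3^5 - 8/5 * 2^5
= 8/5 * (243 - 32)
= 8/5 * 211
= 1688/5 = 337.60

337.60


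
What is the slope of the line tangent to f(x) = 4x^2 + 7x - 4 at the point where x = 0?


The slope of the tangent line equals f'(x) at the point.
f(x) = 4x^2 + 7x - 4
f'(x) = 8x + 7
At x = 0:
f'(0) = 8 * 0 + 7
= 0 + 7
= 7

7


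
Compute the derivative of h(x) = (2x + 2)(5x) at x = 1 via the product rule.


Let u(x) = 2x + 2 and v(x) = 5x
u'(x) = 2
v'(x) = 5
Product rule: h'(x) = u'(x)*v(x) + u(x)*v'(x)
= 2 * (5x) + (2x + 2) * 5
At x = 1:
u(1) = 2 * 1 + 2 = 4
v(1) = 5 * 1 + 0 = 5
h'(1) = 2 * 5 + 4 * 5
= 10 + 20
= 30

30


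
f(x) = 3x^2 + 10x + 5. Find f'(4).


Differentiate term by term using power and sum rules:
f(x) = 3x^2 + 10x + 5
f'(x) = 6x + 10
Substitute x = 4:
f'(4) = 6 * 4 + 10
= 24 + 10
= 34

34


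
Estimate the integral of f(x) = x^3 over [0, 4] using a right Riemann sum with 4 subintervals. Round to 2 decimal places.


Right Riemann sum uses right endpoints of each subinterval.
Interval: [0, 4], n = 4
dx = (4 - 0) / 4 = 1
Right endpoints: [1, 2, 3, 4]
f values: [1, 8, 27, 64]
Sum = dx * (sum of f values)
= 1 * 100
= 100 = 100.00

100.00


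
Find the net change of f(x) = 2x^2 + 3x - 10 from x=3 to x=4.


Net change = f(b) - f(a)
f(x) = 2x^2 + 3x - 10
Compute f(4):
f(4) = 2 * 4^2 + 3 * 4 - 10
= 32 + 12 - 10
= 34
Compute f(3):
f(3) = 2 * 3^2 + 3 * 3 - 10
= 18 + 9 - 10
= 17
Net change = 34 - 17 = 17

17


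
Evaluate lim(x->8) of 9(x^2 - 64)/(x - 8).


Direct substitution gives 0/0, so we factor the numerator.
Factor: 9(x^2 - 64) = 9 * (x - 8)(x + 8)
Cancel the common factor (x - 8):
9(x^2 - 64)/(x - 8) = 9 * (x + 8)
Now substitute x = 8:
= 9 * (8 + 8) = 144

144


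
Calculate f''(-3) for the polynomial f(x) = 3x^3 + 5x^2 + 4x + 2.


First derivative:
f'(x) = 9x^2 + 10x + 4
Second derivative:
f''(x) = 18x + 10
Substitute x = -3:
f''(-3) = 18 * (-3) + 10
= -54 + 10
= -44

-44


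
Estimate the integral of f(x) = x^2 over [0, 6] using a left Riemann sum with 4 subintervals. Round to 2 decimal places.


Left Riemann sum uses left endpoints of each subinterval.
Interval: [0, 6], n = 4
dx = (6 - 0) / 4 = 3/2
Left endpoints: [0, 3/2, 3, 9/2]
f values: [0, 9/4, 9, 81/4]
Sum = dx * (sum of f values)
= 3/2 * 63/2
= 189/4 = 47.25

47.25


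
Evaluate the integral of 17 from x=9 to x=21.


The integral of a constant k over [a, b] equals k * (b - a).
integral from 9 to 21 of 17 dx
= 17 * (21 - 9)
= 17 * 12
= 204

204


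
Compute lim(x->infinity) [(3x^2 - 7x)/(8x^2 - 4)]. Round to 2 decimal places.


For limits at infinity with equal-degree polynomials,
we compare leading coefficients.
Numerator leading term: 3x^2
Denominator leading term: 8x^2
Divide both by x^2:
lim = (3 - 7/x) / (8 - 4/x^2)
As x -> infinity, the 1/x and 1/x^2 terms vanish:
= 3/8 ≈ 0.38

0.38


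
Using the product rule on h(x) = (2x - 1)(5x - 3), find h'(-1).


Let u(x) = 2x - 1 and v(x) = 5x - 3
u'(x) = 2
v'(x) = 5
Product rule: h'(x) = u'(x)*v(x) + u(x)*v'(x)
= 2 * (5x - 3) + (2x - 1) * 5
At x = -1:
u(-1) = 2 * (-1) - 1 = -3
v(-1) = 5 * (-1) - 3 = -8
h'(-1) = 2 * (-8) + (-3) * 5
= -16 - 15
= -31

-31


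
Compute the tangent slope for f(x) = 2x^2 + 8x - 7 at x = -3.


The slope of the tangent line equals f'(x) at the point.
f(x) = 2x^2 + 8x - 7
f'(x) = 4x + 8
At x = -3:
f'(-3) = 4 * (-3) + 8
= -12 + 8
= -4

-4


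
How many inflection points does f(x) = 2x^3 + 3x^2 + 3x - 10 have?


Inflection points occur where f''(x) = 0 and concavity changes.
f(x) = 2x^3 + 3x^2 + 3x - 10
f'(x) = 6x^2 + 6x + 3
f''(x) = 12x + 6
Set f''(x) = 0:
12x + 6 = 0
x = -6 / 12 = -1/2
Since f''(x) is linear (degree 1), it changes sign at this point.
Therefore there is exactly 1 inflection point.

1


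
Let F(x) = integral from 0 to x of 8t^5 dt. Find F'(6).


By the Fundamental Theorem of Calculus (Part 1):
If F(x) = integral from 0 to x of f(t) dt, then F'(x) = f(x)
Here f(t) = 8t^5
So F'(x) = 8x^5
Evaluate at x = 6:
F'(6) = 8 * 6^5
= 8 * 7776
= 62208

62208


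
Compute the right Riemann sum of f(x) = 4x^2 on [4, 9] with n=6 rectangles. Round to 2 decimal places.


Right Riemann sum uses right endpoints of each subinterval.
Interval: [4, 9], n = 6
dx = (9 - 4) / 6 = 5/6
Right endpoints: [29/6, 17/3, 13/2, 22/3, 49/6, 9]
f values: [841/9, 1156/9, 169, 1936/9, 2401/9, 324]
Sum = dx * (sum of f values)
= 5/6 * 10771/9
= 53855/54 ≈ 997.31

997.31


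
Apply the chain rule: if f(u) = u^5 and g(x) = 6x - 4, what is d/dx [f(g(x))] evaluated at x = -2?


Using the chain rule: (f(g(x)))' = f'(g(x)) * g'(x)
First, find g(-2):
g(-2) = 6 * (-2) - 4 = -16
Next, f'(u) = 5u^4
And g'(x) = 6
So f'(g(-2)) * g'(-2)
= 5 * (-16)^4 * 6
= 5 * 65536 * 6
= 1966080

1966080


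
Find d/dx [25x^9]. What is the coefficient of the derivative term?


We apply the power rule: d/dx [ax^n] = a*n * x^(n-1)
d/dx [25x^9]
= 25 * 9 * x^(9-1)
= 225x^8
The coefficient is 225

225


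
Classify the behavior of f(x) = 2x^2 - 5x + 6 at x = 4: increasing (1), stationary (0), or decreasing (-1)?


Compute f'(x) to determine behavior:
f'(x) = 4x - 5
f'(4) = 4 * 4 - 5
= 16 - 5
= 11
Since f'(4) > 0, the function is increasing (1)

1


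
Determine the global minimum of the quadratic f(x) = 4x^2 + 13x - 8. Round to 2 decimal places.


For a quadratic f(x) = ax^2 + bx + c with a > 0, the minimum is at the vertex.
Vertex x-coordinate: x = -b/(2a)
x = -(13) / (2 * 4)
x = -13/8
Substitute back to find the minimum value:
f(-13/8) = 4 * (-13/8)^2 + 13 * (-13/8) - 8
= 169/16 - 169/8 - 8
= -297/16 ≈ -18.56

-18.56


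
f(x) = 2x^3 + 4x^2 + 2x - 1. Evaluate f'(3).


Differentiate f(x) = 2x^3 + 4x^2 + 2x - 1 term by term:
f'(x) = 6x^2 + 8x + 2
Substitute x = 3:
f'(3) = 6 * 3^2 + 8 * 3 + 2
= 54 + 24 + 2
= 80

80


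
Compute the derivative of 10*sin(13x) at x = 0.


Apply the chain rule to differentiate 10*sin(13x):
d/dx [10*sin(13x)]
= 10 * cos(13x) * d/dx(13x)
= 10 * 13 * cos(13x)
= 130 * cos(13x)
Evaluate at x = 0:
= 130 * cos(0)
= 130 * 1
= 130

130


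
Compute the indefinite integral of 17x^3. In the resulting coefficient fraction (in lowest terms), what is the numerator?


Apply the power rule for integration:
integral of ax^n dx = a/(n+1) * x^(n+1) + C
integral of 17x^3 dx
= 17/4 * x^4 + C
The coefficient in lowest terms is 17/4, and its numerator is 17

17


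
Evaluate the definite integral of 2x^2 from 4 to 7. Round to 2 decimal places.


Find the antiderivative of 2x^2:
F(x) = 2/3 * x^3
Apply the Fundamental Theorem of Calculus:
F(7) - F(4)
= 2/3 * 7^3 - 2/3 * 4^3
= 2/3 * (343 - 64)
= 2/3 * 279
= 186 = 186.00

186.00


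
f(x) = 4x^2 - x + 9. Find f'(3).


Differentiate term by term using power and sum rules:
f(x) = 4x^2 - x + 9
f'(x) = 8x - 1
Substitute x = 3:
f'(3) = 8 * 3 - 1
= 24 - 1
= 23

23


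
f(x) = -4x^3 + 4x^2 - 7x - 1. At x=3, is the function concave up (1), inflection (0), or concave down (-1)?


Concavity is determined by the sign of f''(x).
f(x) = -4x^3 + 4x^2 - 7x - 1
f'(x) = -12x^2 + 8x - 7
f''(x) = -24x + 8
f''(3) = -24 * 3 + 8
= -72 + 8
= -64
Since f''(3) < 0, the function is concave down (-1)

-1


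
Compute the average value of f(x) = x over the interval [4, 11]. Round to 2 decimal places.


Average value = 1/(b-a) * integral from a to b of f(x) dx
First compute the integral of x:
F(x) = (1/2)x^2
F(11) = 1/2 * 121 + 0 * 11 = 121/2
F(4) = 1/2 * 16 + 0 * 4 = 8
Integral = 121/2 - 8 = 105/2
Average = (105/2) / (11 - 4) = (105/2) / 7
= 15/2 = 7.50

7.50


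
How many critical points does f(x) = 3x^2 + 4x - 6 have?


Find where f'(x) = 0:
f'(x) = 6x + 4
Set f'(x) = 0:
6x + 4 = 0
x = -4 / 6 = -2/3
This is a linear equation in x, so there is exactly one solution.
Number of critical points: 1

1


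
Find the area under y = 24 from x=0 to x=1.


The area under a constant function y = 24 is a rectangle.
Width = 1 - 0 = 1
Height = 24
Area = width * height
= 1 * 24
= 24

24


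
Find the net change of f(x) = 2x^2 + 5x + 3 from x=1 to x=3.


Net change = f(b) - f(a)
f(x) = 2x^2 + 5x + 3
Compute f(3):
f(3) = 2 * 3^2 + 5 * 3 + 3
= 18 + 15 + 3
= 36
Compute f(1):
f(1) = 2 * 1^2 + 5 * 1 + 3
= 2 + 5 + 3
= 10
Net change = 36 - 10 = 26

26


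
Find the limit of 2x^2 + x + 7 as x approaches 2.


Since polynomials are continuous, we use direct substitution.
lim(x->2) of 2x^2 + x + 7
= 2 * 2^2 + 1 * 2 + 7
= 8 + 2 + 7
= 17

17


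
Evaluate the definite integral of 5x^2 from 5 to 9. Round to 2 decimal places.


Find the antiderivative of 5x^2:
F(x) = 5/3 * x^3
Apply the Fundamental Theorem of Calculus:
F(9) - F(5)
= 5/3 * 9^3 - 5/3 * 5^3
= 5/3 * (729 - 125)
= 5/3 * 604
= 3020/3 ≈ 1006.67

1006.67


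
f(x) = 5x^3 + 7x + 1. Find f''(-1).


First derivative:
f'(x) = 15x^2 + 7
Second derivative:
f''(x) = 30x
Substitute x = -1:
f''(-1) = 30 * (-1) + 0
= -30 + 0
= -30

-30


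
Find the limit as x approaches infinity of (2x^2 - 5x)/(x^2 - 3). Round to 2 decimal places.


For limits at infinity with equal-degree polynomials,
we compare leading coefficients.
Numerator leading term: 2x^2
Denominator leading term: x^2
Divide both by x^2:
lim = (2 - 5/x) / (1 - 3/x^2)
As x -> infinity, the 1/x and 1/x^2 terms vanish:
= 2/1 = 2 = 2.00

2.00


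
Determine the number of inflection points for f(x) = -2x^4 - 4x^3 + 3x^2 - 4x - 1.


Inflection points occur where f''(x) = 0 and concavity changes.
f(x) = -2x^4 - 4x^3 + 3x^2 - 4x - 1
f'(x) = -8x^3 - 12x^2 + 6x - 4
f''(x) = -24x^2 - 24x + 6
This is a quadratic in x. Use the discriminant to count real roots.
Discriminant = (-24)^2 - 4 * (-24) * 6
= 576 - (-576)
= 1152
Since discriminant > 0, f''(x) = 0 has 2 distinct real solutions.
A quadratic with two distinct real roots changes sign at each root, so concavity changes at both.
Number of inflection points: 2

2


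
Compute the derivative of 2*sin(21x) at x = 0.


Apply the chain rule to differentiate 2*sin(21x):
d/dx [2*sin(21x)]
= 2 * cos(21x) * d/dx(21x)
= 2 * 21 * cos(21x)
= 42 * cos(21x)
Evaluate at x = 0:
= 42 * cos(0)
= 42 * 1
= 42

42


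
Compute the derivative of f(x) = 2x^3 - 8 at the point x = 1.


Differentiate f(x) = 2x^3 - 8 term by term:
f'(x) = 6x^2
Substitute x = 1:
f'(1) = 6 * 1^2 + 0 * 1 + 0
= 6 + 0 + 0
= 6

6


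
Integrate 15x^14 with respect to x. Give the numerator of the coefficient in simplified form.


Apply the power rule for integration:
integral of ax^n dx = a/(n+1) * x^(n+1) + C
integral of 15x^14 dx
= 15/15 * x^15 + C
= 1 * x^15 + C
The coefficient in lowest terms is 1 = 1/1, so its numerator is 1

1


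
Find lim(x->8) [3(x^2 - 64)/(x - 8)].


Direct substitution gives 0/0, so we factor the numerator.
Factor: 3(x^2 - 64) = 3 * (x - 8)(x + 8)
Cancel the common factor (x - 8):
3(x^2 - 64)/(x - 8) = 3 * (x + 8)
Now substitute x = 8:
= 3 * (8 + 8) = 48

48


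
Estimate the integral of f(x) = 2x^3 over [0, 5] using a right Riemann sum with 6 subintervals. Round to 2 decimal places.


Right Riemann sum uses right endpoints of each subinterval.
Interval: [0, 5], n = 6
dx = (5 - 0) / 6 = 5/6
Right endpoints: [5/6, 5/3, 5/2, 10/3, 25/6, 5]
f values: [125/108, 250/27, 125/4, 2000/27, 15625/108, 250]
Sum = dx * (sum of f values)
= 5/6 * 6125/12
= 30625/72 ≈ 425.35

425.35


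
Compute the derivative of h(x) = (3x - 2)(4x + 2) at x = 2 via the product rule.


Let u(x) = 3x - 2 and v(x) = 4x + 2
u'(x) = 3
v'(x) = 4
Product rule: h'(x) = u'(x)*v(x) + u(x)*v'(x)
= 3 * (4x + 2) + (3x - 2) * 4
At x = 2:
u(2) = 3 * 2 - 2 = 4
v(2) = 4 * 2 + 2 = 10
h'(2) = 3 * 10 + 4 * 4
= 30 + 16
= 46

46


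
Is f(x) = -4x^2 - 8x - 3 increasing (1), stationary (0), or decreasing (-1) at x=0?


Compute f'(x) to determine behavior:
f'(x) = -8x - 8
f'(0) = -8 * 0 - 8
= 0 - 8
= -8
Since f'(0) < 0, the function is decreasing (-1)

-1


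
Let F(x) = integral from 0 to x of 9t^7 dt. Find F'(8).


By the Fundamental Theorem of Calculus (Part 1):
If F(x) = integral from 0 to x of f(t) dt, then F'(x) = f(x)
Here f(t) = 9t^7
So F'(x) = 9x^7
Evaluate at x = 8:
F'(8) = 9 * 8^7
= 9 * 2097152
= 18874368

18874368


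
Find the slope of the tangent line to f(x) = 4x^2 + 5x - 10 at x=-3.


The slope of the tangent line equals f'(x) at the point.
f(x) = 4x^2 + 5x - 10
f'(x) = 8x + 5
At x = -3:
f'(-3) = 8 * (-3) + 5
= -24 + 5
= -19

-19


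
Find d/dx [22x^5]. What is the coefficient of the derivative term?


We apply the power rule: d/dx [ax^n] = a*n * x^(n-1)
d/dx [22x^5]
= 22 * 5 * x^(5-1)
= 110x^4
The coefficient is 110

110


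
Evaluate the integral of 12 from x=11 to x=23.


The integral of a constant k over [a, b] equals k * (b - a).
integral from 11 to 23 of 12 dx
= 12 * (23 - 11)
= 12 * 12
= 144

144


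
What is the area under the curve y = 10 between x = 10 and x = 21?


The area under a constant function y = 10 is a rectangle.
Width = 21 - 10 = 11
Height = 10
Area = width * height
= 11 * 10
= 110

110


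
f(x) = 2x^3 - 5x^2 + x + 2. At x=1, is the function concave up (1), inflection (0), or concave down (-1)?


Concavity is determined by the sign of f''(x).
f(x) = 2x^3 - 5x^2 + x + 2
f'(x) = 6x^2 - 10x + 1
f''(x) = 12x - 10
f''(1) = 12 * 1 - 10
= 12 - 10
= 2
Since f''(1) > 0, the function is concave up (1)

1


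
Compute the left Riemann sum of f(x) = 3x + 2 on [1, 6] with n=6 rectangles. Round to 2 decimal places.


Left Riemann sum uses left endpoints of each subinterval.
Interval: [1, 6], n = 6
dx = (6 - 1) / 6 = 5/6
Left endpoints: [1, 11/6, 8/3, 7/2, 13/3, 31/6]
f values: [5, 15/2, 10, 25/2, 15, 35/2]
Sum = dx * (sum of f values)
= 5/6 * 135/2
= 225/4 = 56.25

56.25


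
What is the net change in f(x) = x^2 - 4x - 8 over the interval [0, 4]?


Net change = f(b) - f(a)
f(x) = x^2 - 4x - 8
Compute f(4):
f(4) = 1 * 4^2 - 4 * 4 - 8
= 16 - 16 - 8
= -8
Compute f(0):
f(0) = 1 * 0^2 - 4 * 0 - 8
= 0 + 0 - 8
= -8
Net change = -8 - (-8) = 0

0


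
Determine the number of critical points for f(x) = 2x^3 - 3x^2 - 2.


Find where f'(x) = 0:
f(x) = 2x^3 - 3x^2 - 2
f'(x) = 6x^2 - 6x
This is a quadratic in x. Use the discriminant to count real roots.
Discriminant = (-6)^2 - 4 * 6 * 0
= 36 - 0
= 36
Since discriminant > 0, f'(x) = 0 has 2 real solutions.
Number of critical points: 2

2


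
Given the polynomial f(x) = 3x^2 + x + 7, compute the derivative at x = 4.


Differentiate term by term using power and sum rules:
f(x) = 3x^2 + x + 7
f'(x) = 6x + 1
Substitute x = 4:
f'(4) = 6 * 4 + 1
= 24 + 1
= 25

25


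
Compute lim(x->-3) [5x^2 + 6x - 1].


Since polynomials are continuous, we use direct substitution.
lim(x->-3) of 5x^2 + 6x - 1
= 5 * (-3)^2 + 6 * (-3) - 1
= 45 - 18 - 1
= 26

26


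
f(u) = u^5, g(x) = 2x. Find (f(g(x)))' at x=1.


Using the chain rule: (f(g(x)))' = f'(g(x)) * g'(x)
First, find g(1):
g(1) = 2 * 1 + 0 = 2
Next, f'(u) = 5u^4
And g'(x) = 2
So f'(g(1)) * g'(1)
= 5 * 2^4 * 2
= 5 * 16 * 2
= 160

160


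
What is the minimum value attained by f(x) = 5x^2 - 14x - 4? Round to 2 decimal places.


For a quadratic f(x) = ax^2 + bx + c with a > 0, the minimum is at the vertex.
Vertex x-coordinate: x = -b/(2a)
x = -(-14) / (2 * 5)
x = 14/10 = 7/5
Substitute back to find the minimum value:
f(7/5) = 5 * (7/5)^2 - 14 * (7/5) - 4
= 49/5 - 98/5 - 4
= -69/5 = -13.80

-13.80


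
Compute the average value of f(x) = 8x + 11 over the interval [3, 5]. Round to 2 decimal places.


Average value = 1/(b-a) * integral from a to b of f(x) dx
First compute the integral of 8x + 11:
F(x) = 4x^2 + 11x
F(5) = 4 * 25 + 11 * 5 = 155
F(3) = 4 * 9 + 11 * 3 = 69
Integral = 155 - 69 = 86
Average = 86 / (5 - 3) = 86 / 2
= 43 = 43.00

43.00


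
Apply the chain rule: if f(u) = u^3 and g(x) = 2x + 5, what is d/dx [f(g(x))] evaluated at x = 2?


Using the chain rule: (f(g(x)))' = f'(g(x)) * g'(x)
First, find g(2):
g(2) = 2 * 2 + 5 = 9
Next, f'(u) = 3u^2
And g'(x) = 2
So f'(g(2)) * g'(2)
= 3 * 9^2 * 2
= 3 * 81 * 2
= 486

486


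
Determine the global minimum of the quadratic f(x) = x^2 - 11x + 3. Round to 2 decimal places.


For a quadratic f(x) = ax^2 + bx + c with a > 0, the minimum is at the vertex.
Vertex x-coordinate: x = -b/(2a)
x = -(-11) / (2 * 1)
x = 11/2
Substitute back to find the minimum value:
f(11/2) = 1 * (11/2)^2 - 11 * (11/2) + 3
= 121/4 - 121/2 + 3
= -109/4 = -27.25

-27.25


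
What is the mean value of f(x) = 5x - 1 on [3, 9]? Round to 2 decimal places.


Average value = 1/(b-a) * integral from a to b of f(x) dx
First compute the integral of 5x - 1:
F(x) = (5/2)x^2 - x
F(9) = 5/2 * 81 - 1 * 9 = 387/2
F(3) = 5/2 * 9 - 1 * 3 = 39/2
Integral = 387/2 - 39/2 = 174
Average = 174 / (9 - 3) = 174 / 6
= 29 = 29.00

29.00


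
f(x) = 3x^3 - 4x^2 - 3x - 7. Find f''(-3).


First derivative:
f'(x) = 9x^2 - 8x - 3
Second derivative:
f''(x) = 18x - 8
Substitute x = -3:
f''(-3) = 18 * (-3) - 8
= -54 - 8
= -62

-62


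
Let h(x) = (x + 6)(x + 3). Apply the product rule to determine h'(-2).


Let u(x) = x + 6 and v(x) = x + 3
u'(x) = 1
v'(x) = 1
Product rule: h'(x) = u'(x)*v(x) + u(x)*v'(x)
= 1 * (x + 3) + (x + 6) * 1
At x = -2:
u(-2) = 1 * (-2) + 6 = 4
v(-2) = 1 * (-2) + 3 = 1
h'(-2) = 1 * 1 + 4 * 1
= 1 + 4
= 5

5


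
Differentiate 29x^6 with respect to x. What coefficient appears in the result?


We apply the power rule: d/dx [ax^n] = a*n * x^(n-1)
d/dx [29x^6]
= 29 * 6 * x^(6-1)
= 174x^5
The coefficient is 174

174


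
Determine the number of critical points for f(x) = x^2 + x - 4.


Find where f'(x) = 0:
f'(x) = 2x + 1
Set f'(x) = 0:
2x + 1 = 0
x = -1 / 2 = -1/2
This is a linear equation in x, so there is exactly one solution.
Number of critical points: 1

1


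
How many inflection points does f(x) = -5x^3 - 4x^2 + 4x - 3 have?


Inflection points occur where f''(x) = 0 and concavity changes.
f(x) = -5x^3 - 4x^2 + 4x - 3
f'(x) = -15x^2 - 8x + 4
f''(x) = -30x - 8
Set f''(x) = 0:
-30x - 8 = 0
x = 8 / (-30) = -4/15
Since f''(x) is linear (degree 1), it changes sign at this point.
Therefore there is exactly 1 inflection point.

1


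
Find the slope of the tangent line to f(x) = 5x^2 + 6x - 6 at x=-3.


The slope of the tangent line equals f'(x) at the point.
f(x) = 5x^2 + 6x - 6
f'(x) = 10x + 6
At x = -3:
f'(-3) = 10 * (-3) + 6
= -30 + 6
= -24

-24


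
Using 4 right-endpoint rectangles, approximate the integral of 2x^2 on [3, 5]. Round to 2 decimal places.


Right Riemann sum uses right endpoints of each subinterval.
Interval: [3, 5], n = 4
dx = (5 - 3) / 4 = 1/2
Right endpoints: [7/2, 4, 9/2, 5]
f values: [49/2, 32, 81/2, 50]
Sum = dx * (sum of f values)
= 1/2 * 147
= 147/2 = 73.50

73.50


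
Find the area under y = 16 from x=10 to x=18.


The area under a constant function y = 16 is a rectangle.
Width = 18 - 10 = 8
Height = 16
Area = width * height
= 8 * 16
= 128

128


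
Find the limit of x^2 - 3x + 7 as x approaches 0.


Since polynomials are continuous, we use direct substitution.
lim(x->0) of x^2 - 3x + 7
= 1 * 0^2 - 3 * 0 + 7
= 0 + 0 + 7
= 7

7


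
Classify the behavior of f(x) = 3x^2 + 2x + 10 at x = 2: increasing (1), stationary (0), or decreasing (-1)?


Compute f'(x) to determine behavior:
f'(x) = 6x + 2
f'(2) = 6 * 2 + 2
= 12 + 2
= 14
Since f'(2) > 0, the function is increasing (1)

1


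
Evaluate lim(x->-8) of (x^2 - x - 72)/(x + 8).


Direct substitution gives 0/0, so we factor the numerator.
Factor: (x^2 - x - 72) = (x + 8)(x - 9)
Cancel the common factor (x + 8):
(x^2 - x - 72)/(x + 8) = (x - 9)
Now substitute x = -8:
= (-8) - (9) = -17

-17


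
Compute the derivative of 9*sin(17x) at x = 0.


Apply the chain rule to differentiate 9*sin(17x):
d/dx [9*sin(17x)]
= 9 * cos(17x) * d/dx(17x)
= 9 * 17 * cos(17x)
= 153 * cos(17x)
Evaluate at x = 0:
= 153 * cos(0)
= 153 * 1
= 153

153


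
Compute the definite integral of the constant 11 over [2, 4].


The integral of a constant k over [a, b] equals k * (b - a).
integral from 2 to 4 of 11 dx
= 11 * (4 - 2)
= 11 * 2
= 22

22


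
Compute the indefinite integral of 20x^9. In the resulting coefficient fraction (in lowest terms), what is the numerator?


Apply the power rule for integration:
integral of ax^n dx = a/(n+1) * x^(n+1) + C
integral of 20x^9 dx
= 20/10 * x^10 + C
= 2 * x^10 + C
The coefficient in lowest terms is 2 = 2/1, so its numerator is 2

2


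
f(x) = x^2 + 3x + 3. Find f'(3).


Differentiate term by term using power and sum rules:
f(x) = x^2 + 3x + 3
f'(x) = 2x + 3
Substitute x = 3:
f'(3) = 2 * 3 + 3
= 6 + 3
= 9

9


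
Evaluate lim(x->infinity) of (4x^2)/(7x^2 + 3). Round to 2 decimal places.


For limits at infinity with equal-degree polynomials,
we compare leading coefficients.
Numerator leading term: 4x^2
Denominator leading term: 7x^2
Divide both by x^2:
lim = (4) / (7 + 3/x^2)
As x -> infinity, the 1/x and 1/x^2 terms vanish:
= 4/7 ≈ 0.57

0.57


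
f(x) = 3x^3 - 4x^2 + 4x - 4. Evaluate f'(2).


Differentiate f(x) = 3x^3 - 4x^2 + 4x - 4 term by term:
f'(x) = 9x^2 - 8x + 4
Substitute x = 2:
f'(2) = 9 * 2^2 - 8 * 2 + 4
= 36 - 16 + 4
= 24

24


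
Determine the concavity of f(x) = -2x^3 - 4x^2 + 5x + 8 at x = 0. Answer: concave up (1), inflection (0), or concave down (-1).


Concavity is determined by the sign of f''(x).
f(x) = -2x^3 - 4x^2 + 5x + 8
f'(x) = -6x^2 - 8x + 5
f''(x) = -12x - 8
f''(0) = -12 * 0 - 8
= 0 - 8
= -8
Since f''(0) < 0, the function is concave down (-1)

-1


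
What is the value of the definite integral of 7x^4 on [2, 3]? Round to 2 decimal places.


Find the antiderivative of 7x^4:
F(x) = 7/5 * x^5
Apply the Fundamental Theorem of Calculus:
F(3) - F(2)
= 7/5 * 3^5 - 7/5 * 2^5
= 7/5 * (243 - 32)
= 7/5 * 211
= 1477/5 = 295.40

295.40


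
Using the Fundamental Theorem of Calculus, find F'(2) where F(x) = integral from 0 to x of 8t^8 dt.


By the Fundamental Theorem of Calculus (Part 1):
If F(x) = integral from 0 to x of f(t) dt, then F'(x) = f(x)
Here f(t) = 8t^8
So F'(x) = 8x^8
Evaluate at x = 2:
F'(2) = 8 * 2^8
= 8 * 256
= 2048

2048


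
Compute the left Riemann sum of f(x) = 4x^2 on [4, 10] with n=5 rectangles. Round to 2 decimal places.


Left Riemann sum uses left endpoints of each subinterval.
Interval: [4, 10], n = 5
dx = (10 - 4) / 5 = 6/5
Left endpoints: [4, 26/5, 32/5, 38/5, 44/5]
f values: [64, 2704/25, 4096/25, 5776/25, 7744/25]
Sum = dx * (sum of f values)
= 6/5 * 4384/5
= 26304/25 = 1052.16

1052.16


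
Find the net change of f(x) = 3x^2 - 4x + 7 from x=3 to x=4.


Net change = f(b) - f(a)
f(x) = 3x^2 - 4x + 7
Compute f(4):
f(4) = 3 * 4^2 - 4 * 4 + 7
= 48 - 16 + 7
= 39
Compute f(3):
f(3) = 3 * 3^2 - 4 * 3 + 7
= 27 - 12 + 7
= 22
Net change = 39 - 22 = 17

17


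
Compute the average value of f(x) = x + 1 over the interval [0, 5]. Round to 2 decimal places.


Average value = 1/(b-a) * integral from a to b of f(x) dx
First compute the integral of x + 1:
F(x) = (1/2)x^2 + x
F(5) = 1/2 * 25 + 1 * 5 = 35/2
F(0) = 1/2 * 0 + 1 * 0 = 0
Integral = 35/2 - 0 = 35/2
Average = (35/2) / (5 - 0) = (35/2) / 5
= 7/2 = 3.50

3.50


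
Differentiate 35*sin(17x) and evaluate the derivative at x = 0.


Apply the chain rule to differentiate 35*sin(17x):
d/dx [35*sin(17x)]
= 35 * cos(17x) * d/dx(17x)
= 35 * 17 * cos(17x)
= 595 * cos(17x)
Evaluate at x = 0:
= 595 * cos(0)
= 595 * 1
= 595

595


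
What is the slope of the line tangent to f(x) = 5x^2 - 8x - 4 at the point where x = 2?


The slope of the tangent line equals f'(x) at the point.
f(x) = 5x^2 - 8x - 4
f'(x) = 10x - 8
At x = 2:
f'(2) = 10 * 2 - 8
= 20 - 8
= 12

12


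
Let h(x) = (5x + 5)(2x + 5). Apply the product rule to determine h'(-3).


Let u(x) = 5x + 5 and v(x) = 2x + 5
u'(x) = 5
v'(x) = 2
Product rule: h'(x) = u'(x)*v(x) + u(x)*v'(x)
= 5 * (2x + 5) + (5x + 5) * 2
At x = -3:
u(-3) = 5 * (-3) + 5 = -10
v(-3) = 2 * (-3) + 5 = -1
h'(-3) = 5 * (-1) + (-10) * 2
= -5 - 20
= -25

-25


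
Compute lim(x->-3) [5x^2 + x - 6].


Since polynomials are continuous, we use direct substitution.
lim(x->-3) of 5x^2 + x - 6
= 5 * (-3)^2 + 1 * (-3) - 6
= 45 - 3 - 6
= 36

36


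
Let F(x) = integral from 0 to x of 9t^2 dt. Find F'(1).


By the Fundamental Theorem of Calculus (Part 1):
If F(x) = integral from 0 to x of f(t) dt, then F'(x) = f(x)
Here f(t) = 9t^2
So F'(x) = 9x^2
Evaluate at x = 1:
F'(1) = 9 * 1^2
= 9 * 1
= 9

9


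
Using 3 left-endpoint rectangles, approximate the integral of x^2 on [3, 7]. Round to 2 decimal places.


Left Riemann sum uses left endpoints of each subinterval.
Interval: [3, 7], n = 3
dx = (7 - 3) / 3 = 4/3
Left endpoints: [3, 13/3, 17/3]
f values: [9, 169/9, 289/9]
Sum = dx * (sum of f values)
= 4/3 * 539/9
= 2156/27 ≈ 79.85

79.85


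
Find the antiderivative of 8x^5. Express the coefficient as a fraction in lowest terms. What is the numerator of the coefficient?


Apply the power rule for integration:
integral of ax^n dx = a/(n+1) * x^(n+1) + C
integral of 8x^5 dx
= 8/6 * x^6 + C
= 4/3 * x^6 + C
The coefficient in lowest terms is 4/3, and its numerator is 4

4


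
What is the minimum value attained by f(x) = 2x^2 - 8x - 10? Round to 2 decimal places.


For a quadratic f(x) = ax^2 + bx + c with a > 0, the minimum is at the vertex.
Vertex x-coordinate: x = -b/(2a)
x = -(-8) / (2 * 2)
x = 8/4 = 2
Substitute back to find the minimum value:
f(2) = 2 * 2^2 - 8 * 2 - 10
= 8 - 16 - 10
= -18 = -18.00

-18.00


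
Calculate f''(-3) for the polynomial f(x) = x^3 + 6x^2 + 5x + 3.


First derivative:
f'(x) = 3x^2 + 12x + 5
Second derivative:
f''(x) = 6x + 12
Substitute x = -3:
f''(-3) = 6 * (-3) + 12
= -18 + 12
= -6

-6


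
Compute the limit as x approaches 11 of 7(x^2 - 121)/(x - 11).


Direct substitution gives 0/0, so we factor the numerator.
Factor: 7(x^2 - 121) = 7 * (x - 11)(x + 11)
Cancel the common factor (x - 11):
7(x^2 - 121)/(x - 11) = 7 * (x + 11)
Now substitute x = 11:
= 7 * (11 + 11) = 154

154


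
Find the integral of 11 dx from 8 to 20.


The integral of a constant k over [a, b] equals k * (b - a).
integral from 8 to 20 of 11 dx
= 11 * (20 - 8)
= 11 * 12
= 132

132


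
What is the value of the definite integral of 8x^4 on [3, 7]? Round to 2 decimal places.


Find the antiderivative of 8x^4:
F(x) = 8/5 * x^5
Apply the Fundamental Theorem of Calculus:
F(7) - F(3)
= 8/5 * 7^5 - 8/5 * 3^5
= 8/5 * (16807 - 243)
= 8/5 * 16564
= 132512/5 = 26502.40

26502.40


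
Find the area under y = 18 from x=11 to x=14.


The area under a constant function y = 18 is a rectangle.
Width = 14 - 11 = 3
Height = 18
Area = width * height
= 3 * 18
= 54

54


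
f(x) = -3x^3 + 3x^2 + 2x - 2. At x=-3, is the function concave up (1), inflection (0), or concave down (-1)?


Concavity is determined by the sign of f''(x).
f(x) = -3x^3 + 3x^2 + 2x - 2
f'(x) = -9x^2 + 6x + 2
f''(x) = -18x + 6
f''(-3) = -18 * (-3) + 6
= 54 + 6
= 60
Since f''(-3) > 0, the function is concave up (1)

1


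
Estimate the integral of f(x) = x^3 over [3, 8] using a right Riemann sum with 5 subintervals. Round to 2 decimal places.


Right Riemann sum uses right endpoints of each subinterval.
Interval: [3, 8], n = 5
dx = (8 - 3) / 5 = 1
Right endpoints: [4, 5, 6, 7, 8]
f values: [64, 125, 216, 343, 512]
Sum = dx * (sum of f values)
= 1 * 1260
= 1260 = 1260.00

1260.00


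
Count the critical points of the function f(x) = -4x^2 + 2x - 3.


Find where f'(x) = 0:
f'(x) = -8x + 2
Set f'(x) = 0:
-8x + 2 = 0
x = -2 / (-8) = 1/4
This is a linear equation in x, so there is exactly one solution.
Number of critical points: 1

1


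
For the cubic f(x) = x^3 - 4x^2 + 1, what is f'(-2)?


Differentiate f(x) = x^3 - 4x^2 + 1 term by term:
f'(x) = 3x^2 - 8x
Substitute x = -2:
f'(-2) = 3 * (-2)^2 - 8 * (-2) + 0
= 12 + 16 + 0
= 28

28


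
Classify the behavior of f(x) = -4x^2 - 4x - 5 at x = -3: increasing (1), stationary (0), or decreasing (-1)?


Compute f'(x) to determine behavior:
f'(x) = -8x - 4
f'(-3) = -8 * (-3) - 4
= 24 - 4
= 20
Since f'(-3) > 0, the function is increasing (1)

1


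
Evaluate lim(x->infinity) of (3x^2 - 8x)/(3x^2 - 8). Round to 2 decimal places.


For limits at infinity with equal-degree polynomials,
we compare leading coefficients.
Numerator leading term: 3x^2
Denominator leading term: 3x^2
Divide both by x^2:
lim = (3 - 8/x) / (3 - 8/x^2)
As x -> infinity, the 1/x and 1/x^2 terms vanish:
= 3/3 = 1 = 1.00

1.00


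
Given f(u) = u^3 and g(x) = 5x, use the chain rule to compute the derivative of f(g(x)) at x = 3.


Using the chain rule: (f(g(x)))' = f'(g(x)) * g'(x)
First, find g(3):
g(3) = 5 * 3 + 0 = 15
Next, f'(u) = 3u^2
And g'(x) = 5
So f'(g(3)) * g'(3)
= 3 * 15^2 * 5
= 3 * 225 * 5
= 3375

3375


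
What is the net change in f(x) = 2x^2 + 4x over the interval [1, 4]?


Net change = f(b) - f(a)
f(x) = 2x^2 + 4x
Compute f(4):
f(4) = 2 * 4^2 + 4 * 4 + 0
= 32 + 16 + 0
= 48
Compute f(1):
f(1) = 2 * 1^2 + 4 * 1 + 0
= 2 + 4 + 0
= 6
Net change = 48 - 6 = 42

42


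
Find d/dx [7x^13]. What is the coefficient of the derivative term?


We apply the power rule: d/dx [ax^n] = a*n * x^(n-1)
d/dx [7x^13]
= 7 * 13 * x^(13-1)
= 91x^12
The coefficient is 91

91


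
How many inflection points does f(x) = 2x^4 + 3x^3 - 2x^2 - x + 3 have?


Inflection points occur where f''(x) = 0 and concavity changes.
f(x) = 2x^4 + 3x^3 - 2x^2 - x + 3
f'(x) = 8x^3 + 9x^2 - 4x - 1
f''(x) = 24x^2 + 18x - 4
This is a quadratic in x. Use the discriminant to count real roots.
Discriminant = (18)^2 - 4 * 24 * (-4)
= 324 - (-384)
= 708
Since discriminant > 0, f''(x) = 0 has 2 distinct real solutions.
A quadratic with two distinct real roots changes sign at each root, so concavity changes at both.
Number of inflection points: 2

2


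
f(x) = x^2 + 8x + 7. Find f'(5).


Differentiate term by term using power and sum rules:
f(x) = x^2 + 8x + 7
f'(x) = 2x + 8
Substitute x = 5:
f'(5) = 2 * 5 + 8
= 10 + 8
= 18

18


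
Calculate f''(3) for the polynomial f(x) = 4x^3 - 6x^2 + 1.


First derivative:
f'(x) = 12x^2 - 12x
Second derivative:
f''(x) = 24x - 12
Substitute x = 3:
f''(3) = 24 * 3 - 12
= 72 - 12
= 60

60


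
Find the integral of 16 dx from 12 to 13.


The integral of a constant k over [a, b] equals k * (b - a).
integral from 12 to 13 of 16 dx
= 16 * (13 - 12)
= 16 * 1
= 16

16


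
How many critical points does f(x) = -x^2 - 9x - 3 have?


Find where f'(x) = 0:
f'(x) = -2x - 9
Set f'(x) = 0:
-2x - 9 = 0
x = 9 / (-2) = -9/2
This is a linear equation in x, so there is exactly one solution.
Number of critical points: 1

1


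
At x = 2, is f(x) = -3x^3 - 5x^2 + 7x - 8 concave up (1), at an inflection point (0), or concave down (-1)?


Concavity is determined by the sign of f''(x).
f(x) = -3x^3 - 5x^2 + 7x - 8
f'(x) = -9x^2 - 10x + 7
f''(x) = -18x - 10
f''(2) = -18 * 2 - 10
= -36 - 10
= -46
Since f''(2) < 0, the function is concave down (-1)

-1


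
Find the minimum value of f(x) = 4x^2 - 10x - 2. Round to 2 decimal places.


For a quadratic f(x) = ax^2 + bx + c with a > 0, the minimum is at the vertex.
Vertex x-coordinate: x = -b/(2a)
x = -(-10) / (2 * 4)
x = 10/8 = 5/4
Substitute back to find the minimum value:
f(5/4) = 4 * (5/4)^2 - 10 * (5/4) - 2
= 25/4 - 25/2 - 2
= -33/4 = -8.25

-8.25


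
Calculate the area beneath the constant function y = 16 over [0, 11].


The area under a constant function y = 16 is a rectangle.
Width = 11 - 0 = 11
Height = 16
Area = width * height
= 11 * 16
= 176

176


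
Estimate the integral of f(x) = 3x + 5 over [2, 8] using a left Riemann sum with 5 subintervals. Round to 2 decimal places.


Left Riemann sum uses left endpoints of each subinterval.
Interval: [2, 8], n = 5
dx = (8 - 2) / 5 = 6/5
Left endpoints: [2, 16/5, 22/5, 28/5, 34/5]
f values: [11, 73/5, 91/5, 109/5, 127/5]
Sum = dx * (sum of f values)
= 6/5 * 91
= 546/5 = 109.20

109.20


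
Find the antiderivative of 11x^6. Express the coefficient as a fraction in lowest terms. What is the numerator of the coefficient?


Apply the power rule for integration:
integral of ax^n dx = a/(n+1) * x^(n+1) + C
integral of 11x^6 dx
= 11/7 * x^7 + C
The coefficient in lowest terms is 11/7, and its numerator is 11

11


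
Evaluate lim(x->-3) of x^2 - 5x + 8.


Since polynomials are continuous, we use direct substitution.
lim(x->-3) of x^2 - 5x + 8
= 1 * (-3)^2 - 5 * (-3) + 8
= 9 + 15 + 8
= 32

32


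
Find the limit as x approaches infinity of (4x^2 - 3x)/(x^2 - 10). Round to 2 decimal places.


For limits at infinity with equal-degree polynomials,
we compare leading coefficients.
Numerator leading term: 4x^2
Denominator leading term: x^2
Divide both by x^2:
lim = (4 - 3/x) / (1 - 10/x^2)
As x -> infinity, the 1/x and 1/x^2 terms vanish:
= 4/1 = 4 = 4.00

4.00


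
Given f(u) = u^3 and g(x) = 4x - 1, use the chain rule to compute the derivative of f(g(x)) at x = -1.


Using the chain rule: (f(g(x)))' = f'(g(x)) * g'(x)
First, find g(-1):
g(-1) = 4 * (-1) - 1 = -5
Next, f'(u) = 3u^2
And g'(x) = 4
So f'(g(-1)) * g'(-1)
= 3 * (-5)^2 * 4
= 3 * 25 * 4
= 300

300


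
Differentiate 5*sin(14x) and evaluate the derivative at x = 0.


Apply the chain rule to differentiate 5*sin(14x):
d/dx [5*sin(14x)]
= 5 * cos(14x) * d/dx(14x)
= 5 * 14 * cos(14x)
= 70 * cos(14x)
Evaluate at x = 0:
= 70 * cos(0)
= 70 * 1
= 70

70


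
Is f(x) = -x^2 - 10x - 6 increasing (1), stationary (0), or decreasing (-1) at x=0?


Compute f'(x) to determine behavior:
f'(x) = -2x - 10
f'(0) = -2 * 0 - 10
= 0 - 10
= -10
Since f'(0) < 0, the function is decreasing (-1)

-1


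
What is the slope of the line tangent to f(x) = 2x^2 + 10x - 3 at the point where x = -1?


The slope of the tangent line equals f'(x) at the point.
f(x) = 2x^2 + 10x - 3
f'(x) = 4x + 10
At x = -1:
f'(-1) = 4 * (-1) + 10
= -4 + 10
= 6

6


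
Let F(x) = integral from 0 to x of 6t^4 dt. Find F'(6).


By the Fundamental Theorem of Calculus (Part 1):
If F(x) = integral from 0 to x of f(t) dt, then F'(x) = f(x)
Here f(t) = 6t^4
So F'(x) = 6x^4
Evaluate at x = 6:
F'(6) = 6 * 6^4
= 6 * 1296
= 7776

7776


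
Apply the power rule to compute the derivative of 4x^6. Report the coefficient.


We apply the power rule: d/dx [ax^n] = a*n * x^(n-1)
d/dx [4x^6]
= 4 * 6 * x^(6-1)
= 24x^5
The coefficient is 24

24


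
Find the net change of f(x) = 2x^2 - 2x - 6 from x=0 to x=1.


Net change = f(b) - f(a)
f(x) = 2x^2 - 2x - 6
Compute f(1):
f(1) = 2 * 1^2 - 2 * 1 - 6
= 2 - 2 - 6
= -6
Compute f(0):
f(0) = 2 * 0^2 - 2 * 0 - 6
= 0 + 0 - 6
= -6
Net change = -6 - (-6) = 0

0


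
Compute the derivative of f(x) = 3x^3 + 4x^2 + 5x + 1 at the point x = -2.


Differentiate f(x) = 3x^3 + 4x^2 + 5x + 1 term by term:
f'(x) = 9x^2 + 8x + 5
Substitute x = -2:
f'(-2) = 9 * (-2)^2 + 8 * (-2) + 5
= 36 - 16 + 5
= 25

25


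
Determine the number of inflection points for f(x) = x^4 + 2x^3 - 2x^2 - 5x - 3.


Inflection points occur where f''(x) = 0 and concavity changes.
f(x) = x^4 + 2x^3 - 2x^2 - 5x - 3
f'(x) = 4x^3 + 6x^2 - 4x - 5
f''(x) = 12x^2 + 12x - 4
This is a quadratic in x. Use the discriminant to count real roots.
Discriminant = (12)^2 - 4 * 12 * (-4)
= 144 - (-192)
= 336
Since discriminant > 0, f''(x) = 0 has 2 distinct real solutions.
A quadratic with two distinct real roots changes sign at each root, so concavity changes at both.
Number of inflection points: 2

2


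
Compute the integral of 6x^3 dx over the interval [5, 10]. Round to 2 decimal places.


Find the antiderivative of 6x^3:
F(x) = 6/4 * x^4
Apply the Fundamental Theorem of Calculus:
F(10) - F(5)
= 6/4 * 10^4 - 6/4 * 5^4
= 6/4 * (10000 - 625)
= 6/4 * 9375
= 28125/2 = 14062.50

14062.50


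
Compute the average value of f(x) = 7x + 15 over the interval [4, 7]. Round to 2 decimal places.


Average value = 1/(b-a) * integral from a to b of f(x) dx
First compute the integral of 7x + 15:
F(x) = (7/2)x^2 + 15x
F(7) = 7/2 * 49 + 15 * 7 = 553/2
F(4) = 7/2 * 16 + 15 * 4 = 116
Integral = 553/2 - 116 = 321/2
Average = (321/2) / (7 - 4) = (321/2) / 3
= 107/2 = 53.50

53.50


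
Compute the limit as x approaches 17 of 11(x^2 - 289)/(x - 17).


Direct substitution gives 0/0, so we factor the numerator.
Factor: 11(x^2 - 289) = 11 * (x - 17)(x + 17)
Cancel the common factor (x - 17):
11(x^2 - 289)/(x - 17) = 11 * (x + 17)
Now substitute x = 17:
= 11 * (17 + 17) = 374

374


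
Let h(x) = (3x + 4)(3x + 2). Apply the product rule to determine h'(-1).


Let u(x) = 3x + 4 and v(x) = 3x + 2
u'(x) = 3
v'(x) = 3
Product rule: h'(x) = u'(x)*v(x) + u(x)*v'(x)
= 3 * (3x + 2) + (3x + 4) * 3
At x = -1:
u(-1) = 3 * (-1) + 4 = 1
v(-1) = 3 * (-1) + 2 = -1
h'(-1) = 3 * (-1) + 1 * 3
= -3 + 3
= 0

0


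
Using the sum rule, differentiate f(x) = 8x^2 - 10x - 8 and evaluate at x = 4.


Differentiate term by term using power and sum rules:
f(x) = 8x^2 - 10x - 8
f'(x) = 16x - 10
Substitute x = 4:
f'(4) = 16 * 4 - 10
= 64 - 10
= 54

54


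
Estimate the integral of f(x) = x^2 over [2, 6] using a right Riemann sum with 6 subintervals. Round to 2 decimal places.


Right Riemann sum uses right endpoints of each subinterval.
Interval: [2, 6], n = 6
dx = (6 - 2) / 6 = 2/3
Right endpoints: [8/3, 10/3, 4, 14/3, 16/3, 6]
f values: [64/9, 100/9, 16, 196/9, 256/9, 36]
Sum = dx * (sum of f values)
= 2/3 * 1084/9
= 2168/27 ≈ 80.30

80.30


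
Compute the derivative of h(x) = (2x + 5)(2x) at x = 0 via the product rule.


Let u(x) = 2x + 5 and v(x) = 2x
u'(x) = 2
v'(x) = 2
Product rule: h'(x) = u'(x)*v(x) + u(x)*v'(x)
= 2 * (2x) + (2x + 5) * 2
At x = 0:
u(0) = 2 * 0 + 5 = 5
v(0) = 2 * 0 + 0 = 0
h'(0) = 2 * 0 + 5 * 2
= 0 + 10
= 10

10


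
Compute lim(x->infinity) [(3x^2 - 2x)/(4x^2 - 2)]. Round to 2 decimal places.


For limits at infinity with equal-degree polynomials,
we compare leading coefficients.
Numerator leading term: 3x^2
Denominator leading term: 4x^2
Divide both by x^2:
lim = (3 - 2/x) / (4 - 2/x^2)
As x -> infinity, the 1/x and 1/x^2 terms vanish:
= 3/4 = 0.75

0.75
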